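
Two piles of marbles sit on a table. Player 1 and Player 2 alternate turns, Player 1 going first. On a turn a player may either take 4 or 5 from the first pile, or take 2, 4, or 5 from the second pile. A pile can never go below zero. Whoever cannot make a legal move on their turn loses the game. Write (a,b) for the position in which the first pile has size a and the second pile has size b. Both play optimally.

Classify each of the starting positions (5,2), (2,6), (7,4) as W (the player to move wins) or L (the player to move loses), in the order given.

(5,2): L, (2,6): W, (7,4): W

Label each position W (a win for the player to move) or L (a loss). A position with no legal move is L; any other position is W exactly when some move reaches an L, and L when every move reaches a W.
No move ever increases a pile, so every position that can arise here has a ≤ 7 and b ≤ 6; it is enough to label the cells with 0 ≤ a ≤ 7 and 0 ≤ b ≤ 6.
Every move lowers a or b (never raises either), so fill the grid row by row in increasing a, and left to right within a row: each cell's successors are then already labelled.
      b=0  b=1  b=2  b=3  b=4  b=5  b=6
a=0:    L    L    W    W    W    W    W
a=1:    L    L    W    W    W    W    W
a=2:    L    L    W    W    W    W    W
a=3:    L    L    W    W    W    W    W
a=4:    W    W    L    L    W    W    W
a=5:    W    W    L    L    W    W    W
a=6:    W    W    L    L    W    W    W
a=7:    W    W    L    L    W    W    W
Cells with no legal move (terminal, hence L): (0,0), (0,1), (1,0), (1,1), (2,0), (2,1), (3,0), (3,1).
The remaining L cells, each justified by listing all of its moves:
(4,2): →(0,2)(W), (4,0)(W) — all W, so L
(4,3): →(0,3)(W), (4,1)(W) — all W, so L
(5,2): →(1,2)(W), (0,2)(W), (5,0)(W) — all W, so L
(5,3): →(1,3)(W), (0,3)(W), (5,1)(W) — all W, so L
(6,2): →(2,2)(W), (1,2)(W), (6,0)(W) — all W, so L
(6,3): →(2,3)(W), (1,3)(W), (6,1)(W) — all W, so L
(7,2): →(3,2)(W), (2,2)(W), (7,0)(W) — all W, so L
(7,3): →(3,3)(W), (2,3)(W), (7,1)(W) — all W, so L
Every other cell has at least one move into one of the L cells above, so it is W.
(5,2): one of the L cells justified above, so L
(2,6): the move to (2,1) reaches an L cell, so W
(7,4): the move to (7,2) reaches an L cell, so W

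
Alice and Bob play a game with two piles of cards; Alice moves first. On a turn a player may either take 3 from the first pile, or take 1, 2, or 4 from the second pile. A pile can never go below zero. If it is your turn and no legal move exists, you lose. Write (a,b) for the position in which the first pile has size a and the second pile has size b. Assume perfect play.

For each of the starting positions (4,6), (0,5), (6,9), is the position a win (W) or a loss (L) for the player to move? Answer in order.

(4,6): W, (0,5): W, (6,9): L

Use the standard recursion: the mover loses at a terminal position; elsewhere, the mover wins exactly when some move hands the opponent an L position.
No move ever increases a pile, so every position that can arise here has a ≤ 6 and b ≤ 9; it is enough to label the cells with 0 ≤ a ≤ 6 and 0 ≤ b ≤ 9.
Every move lowers a or b (never raises either), so fill the grid row by row in increasing a, and left to right within a row: each cell's successors are then already labelled.
      b=0  b=1  b=2  b=3  b=4  b=5  b=6  b=7  b=8  b=9
a=0:    L    W    W    L    W    W    L    W    W    L
a=1:    L    W    W    L    W    W    L    W    W    L
a=2:    L    W    W    L    W    W    L    W    W    L
a=3:    W    L    W    W    L    W    W    L    W    W
a=4:    W    L    W    W    L    W    W    L    W    W
a=5:    W    L    W    W    L    W    W    L    W    W
a=6:    L    W    W    L    W    W    L    W    W    L
Cells with no legal move (terminal, hence L): (0,0), (1,0), (2,0).
The remaining L cells, each justified by listing all of its moves:
(0,3): →(0,2)(W), (0,1)(W) — all W, so L
(0,6): →(0,5)(W), (0,4)(W), (0,2)(W) — all W, so L
(0,9): →(0,8)(W), (0,7)(W), (0,5)(W) — all W, so L
(1,3): →(1,2)(W), (1,1)(W) — all W, so L
(1,6): →(1,5)(W), (1,4)(W), (1,2)(W) — all W, so L
(1,9): →(1,8)(W), (1,7)(W), (1,5)(W) — all W, so L
(2,3): →(2,2)(W), (2,1)(W) — all W, so L
(2,6): →(2,5)(W), (2,4)(W), (2,2)(W) — all W, so L
(2,9): →(2,8)(W), (2,7)(W), (2,5)(W) — all W, so L
(3,1): →(0,1)(W), (3,0)(W) — all W, so L
(3,4): →(0,4)(W), (3,3)(W), (3,2)(W), (3,0)(W) — all W, so L
(3,7): →(0,7)(W), (3,6)(W), (3,5)(W), (3,3)(W) — all W, so L
(4,1): →(1,1)(W), (4,0)(W) — all W, so L
(4,4): →(1,4)(W), (4,3)(W), (4,2)(W), (4,0)(W) — all W, so L
(4,7): →(1,7)(W), (4,6)(W), (4,5)(W), (4,3)(W) — all W, so L
(5,1): →(2,1)(W), (5,0)(W) — all W, so L
(5,4): →(2,4)(W), (5,3)(W), (5,2)(W), (5,0)(W) — all W, so L
(5,7): →(2,7)(W), (5,6)(W), (5,5)(W), (5,3)(W) — all W, so L
(6,0): →(3,0)(W) only, which is W, so L
(6,3): →(3,3)(W), (6,2)(W), (6,1)(W) — all W, so L
(6,6): →(3,6)(W), (6,5)(W), (6,4)(W), (6,2)(W) — all W, so L
(6,9): →(3,9)(W), (6,8)(W), (6,7)(W), (6,5)(W) — all W, so L
Every other cell has at least one move into one of the L cells above, so it is W.
(4,6): the move to (1,6) reaches an L cell, so W
(0,5): the move to (0,3) reaches an L cell, so W
(6,9): one of the L cells justified above, so L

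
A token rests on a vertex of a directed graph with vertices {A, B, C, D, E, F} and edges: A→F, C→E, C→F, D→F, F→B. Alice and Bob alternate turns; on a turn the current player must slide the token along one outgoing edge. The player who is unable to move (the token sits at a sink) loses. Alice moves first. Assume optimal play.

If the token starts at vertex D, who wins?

Compute win/loss labels from the base case upward. A position with no move is L. Any other position is W if it can reach an L in one move, else L.
Every edge goes from a vertex to one that appears earlier in the order E, B, F, A, C, D, so processing vertices in that order labels each vertex after all of its successors.
E: no outgoing edge → L
B: no outgoing edge → L
F: →B(L), so W
A: →F(W) only, which is W, so L
C: →E(L), so W
D: →F(W) only, which is W, so L
Every move from D reaches a W position, so the mover loses.

Bob wins.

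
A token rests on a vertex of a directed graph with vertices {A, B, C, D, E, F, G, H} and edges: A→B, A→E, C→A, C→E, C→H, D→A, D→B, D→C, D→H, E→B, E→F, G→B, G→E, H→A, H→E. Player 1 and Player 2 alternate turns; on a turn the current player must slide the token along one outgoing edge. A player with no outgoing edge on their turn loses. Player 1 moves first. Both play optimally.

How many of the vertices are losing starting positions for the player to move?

3

Build the W/L table. Terminal = L. A non-terminal position is W if it has a move to some L; otherwise it is L.
Every edge goes from a vertex to one that appears earlier in the order B, F, E, A, H, C, G, D, so processing vertices in that order labels each vertex after all of its successors.
B: no outgoing edge → L
F: no outgoing edge → L
E: can move to F, which is L ⇒ W
A: can move to B, which is L ⇒ W
H: moves to A(W), E(W); every one is W ⇒ L
C: can move to H, which is L ⇒ W
G: can move to B, which is L ⇒ W
D: can move to H, which is L ⇒ W
The L vertices are B, F, H; that is 3 in all.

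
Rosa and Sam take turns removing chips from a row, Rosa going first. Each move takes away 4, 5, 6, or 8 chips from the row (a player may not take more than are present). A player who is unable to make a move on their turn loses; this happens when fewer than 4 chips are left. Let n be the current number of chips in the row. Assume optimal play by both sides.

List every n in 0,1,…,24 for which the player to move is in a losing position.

0, 1, 2, 3, 12, 13, 14, 15, 24

Label each position W (a win for the player to move) or L (a loss). A position with no legal move is L; any other position is W exactly when some move reaches an L, and L when every move reaches a W.
n=0: no move → L
n=1: no move → L
n=2: no move → L
n=3: no move → L
n=4: →0(L), so W
n=5: →1(L), so W
n=6: →2(L), so W
n=7: →3(L), so W
n=8: →3(L), so W
n=9: →3(L), so W
n=10: →2(L), so W
n=11: →3(L), so W
n=12: →8(W), 7(W), 6(W), 4(W) — all W, so L
n=13: →9(W), 8(W), 7(W), 5(W) — all W, so L
n=14: →10(W), 9(W), 8(W), 6(W) — all W, so L
n=15: →11(W), 10(W), 9(W), 7(W) — all W, so L
n=16: →12(L), so W
n=17: →13(L), so W
n=18: →14(L), so W
n=19: →15(L), so W
n=20: →15(L), so W
n=21: →15(L), so W
n=22: →14(L), so W
n=23: →15(L), so W
n=24: →20(W), 19(W), 18(W), 16(W) — all W, so L
The losing starting values of n are exactly the entries labelled L in this table (9 of them).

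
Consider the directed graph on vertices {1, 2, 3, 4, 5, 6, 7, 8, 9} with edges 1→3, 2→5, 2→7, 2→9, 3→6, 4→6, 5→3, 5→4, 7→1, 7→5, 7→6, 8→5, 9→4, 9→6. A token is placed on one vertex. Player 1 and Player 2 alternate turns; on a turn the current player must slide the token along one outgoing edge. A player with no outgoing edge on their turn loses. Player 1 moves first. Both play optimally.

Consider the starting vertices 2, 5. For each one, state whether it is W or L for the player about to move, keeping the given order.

2: W, 5: L

Positions with no move are L. A position that does have a move is losing for the player to move precisely when every available move leads to a winning position for the opponent. Fill in the labels:
Every edge goes from a vertex to one that appears earlier in the order 6, 3, 1, 4, 9, 5, 7, 8, 2, so processing vertices in that order labels each vertex after all of its successors.
6: no outgoing edge → L
3: W (go to 6, an L position)
1: L (sole option 3(W) is W)
4: W (go to 6, an L position)
9: W (go to 6, an L position)
5: L (options 4(W), 3(W) are all W)
7: W (go to 5, an L position)
8: W (go to 5, an L position)
2: W (go to 5, an L position)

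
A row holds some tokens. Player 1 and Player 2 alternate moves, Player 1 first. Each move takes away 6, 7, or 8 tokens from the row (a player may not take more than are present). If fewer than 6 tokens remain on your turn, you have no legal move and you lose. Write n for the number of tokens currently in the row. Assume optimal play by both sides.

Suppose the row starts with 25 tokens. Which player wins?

Work bottom-up. With no move the player to move loses. Otherwise the position is W if at least one move leads to an L position for the opponent, and L if every move leads to a W.
n=0: no move → L
n=1: no move → L
n=2: no move → L
n=3: no move → L
n=4: no move → L
n=5: no move → L
n=6: W (go to 0, an L position)
n=7: W (go to 1, an L position)
n=8: W (go to 2, an L position)
n=9: W (go to 3, an L position)
n=10: W (go to 4, an L position)
n=11: W (go to 5, an L position)
n=12: W (go to 5, an L position)
n=13: W (go to 5, an L position)
n=14: L (options 8(W), 7(W), 6(W) are all W)
n=15: L (options 9(W), 8(W), 7(W) are all W)
n=16: L (options 10(W), 9(W), 8(W) are all W)
n=17: L (options 11(W), 10(W), 9(W) are all W)
n=18: L (options 12(W), 11(W), 10(W) are all W)
n=19: L (options 13(W), 12(W), 11(W) are all W)
n=20: W (go to 14, an L position)
n=21: W (go to 15, an L position)
n=22: W (go to 16, an L position)
n=23: W (go to 17, an L position)
n=24: W (go to 18, an L position)
n=25: W (go to 19, an L position)
The starting position 25 is W: Player 1 should remove 6, leaving 19, handing over an L position.

Player 1 wins.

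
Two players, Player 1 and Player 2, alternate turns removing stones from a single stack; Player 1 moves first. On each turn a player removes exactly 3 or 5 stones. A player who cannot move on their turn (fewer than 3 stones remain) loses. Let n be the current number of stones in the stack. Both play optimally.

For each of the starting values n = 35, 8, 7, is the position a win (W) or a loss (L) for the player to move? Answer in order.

35: W, 8: L, 7: W

Label each position W (a win for the player to move) or L (a loss). A position with no legal move is L; any other position is W exactly when some move reaches an L, and L when every move reaches a W.
n=0: no move → L
n=1: no move → L
n=2: no move → L
n=3: →0(L), so W
n=4: →1(L), so W
n=5: →2(L), so W
n=6: →1(L), so W
n=7: →2(L), so W
n=8: →5(W), 3(W) — all W, so L
n=9: →6(W), 4(W) — all W, so L
n=10: →7(W), 5(W) — all W, so L
n=11: →8(L), so W
n=12: →9(L), so W
n=13: →10(L), so W
n=14: →9(L), so W
n=15: →10(L), so W
n=16: →13(W), 11(W) — all W, so L
n=17: →14(W), 12(W) — all W, so L
n=18: →15(W), 13(W) — all W, so L
n=19: →16(L), so W
n=20: →17(L), so W
n=21: →18(L), so W
n=22: →17(L), so W
n=23: →18(L), so W
n=24: →21(W), 19(W) — all W, so L
n=25: →22(W), 20(W) — all W, so L
n=26: →23(W), 21(W) — all W, so L
n=27: →24(L), so W
n=28: →25(L), so W
n=29: →26(L), so W
n=30: →25(L), so W
n=31: →26(L), so W
n=32: →29(W), 27(W) — all W, so L
n=33: →30(W), 28(W) — all W, so L
n=34: →31(W), 29(W) — all W, so L
n=35: →32(L), so W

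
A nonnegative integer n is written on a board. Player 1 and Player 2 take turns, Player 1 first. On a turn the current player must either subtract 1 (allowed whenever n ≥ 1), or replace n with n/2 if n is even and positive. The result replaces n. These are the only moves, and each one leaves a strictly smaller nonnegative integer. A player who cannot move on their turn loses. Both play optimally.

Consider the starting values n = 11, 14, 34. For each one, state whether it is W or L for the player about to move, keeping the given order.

11: L, 14: W, 34: W

Use the standard recursion: the mover loses at a terminal position; elsewhere, the mover wins exactly when some move hands the opponent an L position.
n=0: no move → L
n=1: reaches L-position 0 → W
n=2: only reaches 1(W), which is W → L
n=3: reaches L-position 2 → W
n=4: reaches L-position 2 → W
n=5: only reaches 4(W), which is W → L
n=6: reaches L-position 5 → W
n=7: only reaches 6(W), which is W → L
n=8: reaches L-position 7 → W
n=9: only reaches 8(W), which is W → L
n=10: reaches L-position 5 → W
n=11: only reaches 10(W), which is W → L
n=12: reaches L-position 11 → W
n=13: only reaches 12(W), which is W → L
n=14: reaches L-position 7 → W
n=15: only reaches 14(W), which is W → L
n=16: reaches L-position 15 → W
n=17: only reaches 16(W), which is W → L
n=18: reaches L-position 9 → W
n=19: only reaches 18(W), which is W → L
n=20: reaches L-position 19 → W
n=21: only reaches 20(W), which is W → L
n=22: reaches L-position 11 → W
n=23: only reaches 22(W), which is W → L
n=24: reaches L-position 23 → W
n=25: only reaches 24(W), which is W → L
n=26: reaches L-position 13 → W
n=27: only reaches 26(W), which is W → L
n=28: reaches L-position 27 → W
n=29: only reaches 28(W), which is W → L
n=30: reaches L-position 15 → W
n=31: only reaches 30(W), which is W → L
n=32: reaches L-position 31 → W
n=33: only reaches 32(W), which is W → L
n=34: reaches L-position 17 → W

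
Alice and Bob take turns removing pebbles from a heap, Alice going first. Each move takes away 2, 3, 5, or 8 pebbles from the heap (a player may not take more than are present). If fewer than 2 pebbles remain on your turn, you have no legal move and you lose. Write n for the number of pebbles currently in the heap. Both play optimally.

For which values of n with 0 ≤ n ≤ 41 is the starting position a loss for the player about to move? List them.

Compute win/loss labels from the base case upward. A position with no move is L. Any other position is W if it can reach an L in one move, else L.
n=0: no move → L
n=1: no move → L
n=2: W (go to 0, an L position)
n=3: W (go to 1, an L position)
n=4: W (go to 1, an L position)
n=5: W (go to 0, an L position)
n=6: W (go to 1, an L position)
n=7: L (options 5(W), 4(W), 2(W) are all W)
n=8: W (go to 0, an L position)
n=9: W (go to 7, an L position)
n=10: W (go to 7, an L position)
n=11: L (options 9(W), 8(W), 6(W), 3(W) are all W)
n=12: W (go to 7, an L position)
n=13: W (go to 11, an L position)
n=14: W (go to 11, an L position)
n=15: W (go to 7, an L position)
n=16: W (go to 11, an L position)
n=17: L (options 15(W), 14(W), 12(W), 9(W) are all W)
n=18: L (options 16(W), 15(W), 13(W), 10(W) are all W)
n=19: W (go to 17, an L position)
n=20: W (go to 18, an L position)
n=21: W (go to 18, an L position)
n=22: W (go to 17, an L position)
n=23: W (go to 18, an L position)
n=24: L (options 22(W), 21(W), 19(W), 16(W) are all W)
n=25: W (go to 17, an L position)
n=26: W (go to 24, an L position)
n=27: W (go to 24, an L position)
n=28: L (options 26(W), 25(W), 23(W), 20(W) are all W)
n=29: W (go to 24, an L position)
n=30: W (go to 28, an L position)
n=31: W (go to 28, an L position)
n=32: W (go to 24, an L position)
n=33: W (go to 28, an L position)
n=34: L (options 32(W), 31(W), 29(W), 26(W) are all W)
n=35: L (options 33(W), 32(W), 30(W), 27(W) are all W)
n=36: W (go to 34, an L position)
n=37: W (go to 35, an L position)
n=38: W (go to 35, an L position)
n=39: W (go to 34, an L position)
n=40: W (go to 35, an L position)
n=41: L (options 39(W), 38(W), 36(W), 33(W) are all W)
The losing starting values of n are exactly the entries labelled L in this table (11 of them).

0, 1, 7, 11, 17, 18, 24, 28, 34, 35, 41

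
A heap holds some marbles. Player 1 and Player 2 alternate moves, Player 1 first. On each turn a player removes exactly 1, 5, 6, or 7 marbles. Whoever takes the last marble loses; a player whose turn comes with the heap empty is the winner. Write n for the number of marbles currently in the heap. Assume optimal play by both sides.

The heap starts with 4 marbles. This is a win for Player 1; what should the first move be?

Use the standard recursion: the mover wins at a terminal position; elsewhere, the mover wins exactly when some move hands the opponent an L position.
n=0: no move; the opponent has just taken the last marble and therefore loses → W
n=1: →0(W) only, which is W, so L
n=2: →1(L), so W
n=3: →2(W) only, which is W, so L
n=4: →3(L), so W
From 4, the L positions reachable in one move are: 3.

Remove 1, leaving 3.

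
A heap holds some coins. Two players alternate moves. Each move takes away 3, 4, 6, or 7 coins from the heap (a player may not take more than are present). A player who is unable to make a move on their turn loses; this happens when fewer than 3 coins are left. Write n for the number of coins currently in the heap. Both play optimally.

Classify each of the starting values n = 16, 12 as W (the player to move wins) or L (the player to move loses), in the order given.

Label each position W (a win for the player to move) or L (a loss). A position with no legal move is L; any other position is W exactly when some move reaches an L, and L when every move reaches a W.
n=0: no move → L
n=1: no move → L
n=2: no move → L
n=3: reaches L-position 0 → W
n=4: reaches L-position 1 → W
n=5: reaches L-position 2 → W
n=6: reaches L-position 2 → W
n=7: reaches L-position 1 → W
n=8: reaches L-position 2 → W
n=9: reaches L-position 2 → W
n=10: only reaches 7(W), 6(W), 4(W), 3(W), all W → L
n=11: only reaches 8(W), 7(W), 5(W), 4(W), all W → L
n=12: only reaches 9(W), 8(W), 6(W), 5(W), all W → L
n=13: reaches L-position 10 → W
n=14: reaches L-position 11 → W
n=15: reaches L-position 12 → W
n=16: reaches L-position 12 → W

16: W, 12: L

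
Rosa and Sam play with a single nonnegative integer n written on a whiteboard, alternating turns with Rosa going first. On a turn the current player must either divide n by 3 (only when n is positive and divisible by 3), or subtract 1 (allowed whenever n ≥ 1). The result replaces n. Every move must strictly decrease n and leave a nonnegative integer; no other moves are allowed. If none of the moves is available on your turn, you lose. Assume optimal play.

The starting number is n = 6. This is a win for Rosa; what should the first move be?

Move to 2.

Work bottom-up. With no move the player to move loses. Otherwise the position is W if at least one move leads to an L position for the opponent, and L if every move leads to a W.
n=0: no move → L
n=1: →0(L), so W
n=2: →1(W) only, which is W, so L
n=3: →2(L), so W
n=4: →3(W) only, which is W, so L
n=5: →4(L), so W
n=6: →2(L), so W
From 6, the L positions reachable in one move are: 2.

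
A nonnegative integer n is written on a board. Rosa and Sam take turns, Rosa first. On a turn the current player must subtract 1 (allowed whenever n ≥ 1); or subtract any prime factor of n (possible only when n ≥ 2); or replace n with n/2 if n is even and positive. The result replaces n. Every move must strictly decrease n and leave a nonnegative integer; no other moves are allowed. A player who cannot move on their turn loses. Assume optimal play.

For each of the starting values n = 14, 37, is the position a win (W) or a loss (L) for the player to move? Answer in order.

14: L, 37: W

Work bottom-up. With no move the player to move loses. Otherwise the position is W if at least one move leads to an L position for the opponent, and L if every move leads to a W.
n=0: no move → L
n=1: can move to 0, which is L ⇒ W
n=2: can move to 0, which is L ⇒ W
n=3: can move to 0, which is L ⇒ W
n=4: moves to 2(W), 3(W); every one is W ⇒ L
n=5: can move to 0, which is L ⇒ W
n=6: can move to 4, which is L ⇒ W
n=7: can move to 0, which is L ⇒ W
n=8: can move to 4, which is L ⇒ W
n=9: moves to 6(W), 8(W); every one is W ⇒ L
n=10: can move to 9, which is L ⇒ W
n=11: can move to 0, which is L ⇒ W
n=12: can move to 9, which is L ⇒ W
n=13: can move to 0, which is L ⇒ W
n=14: moves to 7(W), 12(W), 13(W); every one is W ⇒ L
n=15: can move to 14, which is L ⇒ W
n=16: can move to 14, which is L ⇒ W
n=17: can move to 0, which is L ⇒ W
n=18: can move to 9, which is L ⇒ W
n=19: can move to 0, which is L ⇒ W
n=20: moves to 10(W), 15(W), 18(W), 19(W); every one is W ⇒ L
n=21: can move to 14, which is L ⇒ W
n=22: can move to 20, which is L ⇒ W
n=23: can move to 0, which is L ⇒ W
n=24: moves to 12(W), 21(W), 22(W), 23(W); every one is W ⇒ L
n=25: can move to 20, which is L ⇒ W
n=26: can move to 24, which is L ⇒ W
n=27: can move to 24, which is L ⇒ W
n=28: can move to 14, which is L ⇒ W
n=29: can move to 0, which is L ⇒ W
n=30: moves to 15(W), 25(W), 27(W), 28(W), 29(W); every one is W ⇒ L
n=31: can move to 0, which is L ⇒ W
n=32: can move to 30, which is L ⇒ W
n=33: can move to 30, which is L ⇒ W
n=34: moves to 17(W), 32(W), 33(W); every one is W ⇒ L
n=35: can move to 30, which is L ⇒ W
n=36: can move to 34, which is L ⇒ W
n=37: can move to 0, which is L ⇒ W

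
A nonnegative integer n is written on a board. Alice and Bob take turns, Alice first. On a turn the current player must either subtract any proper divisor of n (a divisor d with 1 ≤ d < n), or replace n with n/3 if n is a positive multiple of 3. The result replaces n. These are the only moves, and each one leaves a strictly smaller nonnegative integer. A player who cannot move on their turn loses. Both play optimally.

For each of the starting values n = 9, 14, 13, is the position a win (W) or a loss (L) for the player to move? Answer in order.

9: L, 14: W, 13: L

Work bottom-up. With no move the player to move loses. Otherwise the position is W if at least one move leads to an L position for the opponent, and L if every move leads to a W.
n=0: no move → L
n=1: no move → L
n=2: can move to 1, which is L ⇒ W
n=3: can move to 1, which is L ⇒ W
n=4: moves to 2(W), 3(W); every one is W ⇒ L
n=5: can move to 4, which is L ⇒ W
n=6: can move to 4, which is L ⇒ W
n=7: the only move is to 6(W), a W ⇒ L
n=8: can move to 4, which is L ⇒ W
n=9: moves to 3(W), 6(W), 8(W); every one is W ⇒ L
n=10: can move to 9, which is L ⇒ W
n=11: the only move is to 10(W), a W ⇒ L
n=12: can move to 4, which is L ⇒ W
n=13: the only move is to 12(W), a W ⇒ L
n=14: can move to 7, which is L ⇒ W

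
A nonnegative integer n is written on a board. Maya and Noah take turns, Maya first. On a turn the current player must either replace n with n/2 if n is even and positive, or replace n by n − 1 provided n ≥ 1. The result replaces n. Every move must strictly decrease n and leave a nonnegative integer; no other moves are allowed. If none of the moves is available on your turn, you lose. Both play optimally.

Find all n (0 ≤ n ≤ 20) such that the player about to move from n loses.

Build the W/L table. Terminal = L. A non-terminal position is W if it has a move to some L; otherwise it is L.
n=0: no move → L
n=1: →0(L), so W
n=2: →1(W) only, which is W, so L
n=3: →2(L), so W
n=4: →2(L), so W
n=5: →4(W) only, which is W, so L
n=6: →5(L), so W
n=7: →6(W) only, which is W, so L
n=8: →7(L), so W
n=9: →8(W) only, which is W, so L
n=10: →5(L), so W
n=11: →10(W) only, which is W, so L
n=12: →11(L), so W
n=13: →12(W) only, which is W, so L
n=14: →7(L), so W
n=15: →14(W) only, which is W, so L
n=16: →15(L), so W
n=17: →16(W) only, which is W, so L
n=18: →9(L), so W
n=19: →18(W) only, which is W, so L
n=20: →19(L), so W
Reading off the rows marked L gives the requested list; there are 10 such values of n.

0, 2, 5, 7, 9, 11, 13, 15, 17, 19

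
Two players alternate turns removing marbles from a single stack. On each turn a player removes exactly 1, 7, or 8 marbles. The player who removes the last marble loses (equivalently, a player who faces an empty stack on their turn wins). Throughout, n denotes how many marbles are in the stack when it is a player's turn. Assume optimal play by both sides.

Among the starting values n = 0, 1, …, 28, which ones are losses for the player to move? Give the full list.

1, 3, 5, 7, 16, 18, 20, 22

Build the W/L table. Terminal = W. A non-terminal position is W if it has a move to some L; otherwise it is L.
n=0: no move; the opponent has just taken the last marble and therefore loses → W
n=1: only reaches 0(W), which is W → L
n=2: reaches L-position 1 → W
n=3: only reaches 2(W), which is W → L
n=4: reaches L-position 3 → W
n=5: only reaches 4(W), which is W → L
n=6: reaches L-position 5 → W
n=7: only reaches 6(W), 0(W), all W → L
n=8: reaches L-position 7 → W
n=9: reaches L-position 1 → W
n=10: reaches L-position 3 → W
n=11: reaches L-position 3 → W
n=12: reaches L-position 5 → W
n=13: reaches L-position 5 → W
n=14: reaches L-position 7 → W
n=15: reaches L-position 7 → W
n=16: only reaches 15(W), 9(W), 8(W), all W → L
n=17: reaches L-position 16 → W
n=18: only reaches 17(W), 11(W), 10(W), all W → L
n=19: reaches L-position 18 → W
n=20: only reaches 19(W), 13(W), 12(W), all W → L
n=21: reaches L-position 20 → W
n=22: only reaches 21(W), 15(W), 14(W), all W → L
n=23: reaches L-position 22 → W
n=24: reaches L-position 16 → W
n=25: reaches L-position 18 → W
n=26: reaches L-position 18 → W
n=27: reaches L-position 20 → W
n=28: reaches L-position 20 → W
Reading off the rows marked L gives the requested list; there are 8 such values of n.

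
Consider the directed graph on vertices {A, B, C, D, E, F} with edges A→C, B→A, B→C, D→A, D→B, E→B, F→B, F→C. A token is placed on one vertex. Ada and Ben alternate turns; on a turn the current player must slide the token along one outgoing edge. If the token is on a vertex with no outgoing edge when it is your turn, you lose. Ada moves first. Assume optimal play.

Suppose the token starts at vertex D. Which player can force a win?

Ben wins.

Use the standard recursion: the mover loses at a terminal position; elsewhere, the mover wins exactly when some move hands the opponent an L position.
Every edge goes from a vertex to one that appears earlier in the order C, A, B, F, D, E, so processing vertices in that order labels each vertex after all of its successors.
C: no outgoing edge → L
A: can move to C, which is L ⇒ W
B: can move to C, which is L ⇒ W
F: can move to C, which is L ⇒ W
D: moves to B(W), A(W); every one is W ⇒ L
E: the only move is to B(W), a W ⇒ L
The starting position D is L: whatever Ada does, the opponent receives a W position.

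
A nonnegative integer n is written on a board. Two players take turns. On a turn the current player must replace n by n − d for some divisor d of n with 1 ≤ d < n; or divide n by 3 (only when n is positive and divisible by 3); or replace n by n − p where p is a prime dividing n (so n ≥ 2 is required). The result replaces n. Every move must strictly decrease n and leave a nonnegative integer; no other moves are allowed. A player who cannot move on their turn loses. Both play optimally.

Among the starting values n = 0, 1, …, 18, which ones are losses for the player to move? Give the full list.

0, 1, 4, 9, 14

Use the standard recursion: the mover loses at a terminal position; elsewhere, the mover wins exactly when some move hands the opponent an L position.
n=0: no move → L
n=1: no move → L
n=2: can move to 0, which is L ⇒ W
n=3: can move to 0, which is L ⇒ W
n=4: moves to 2(W), 3(W); every one is W ⇒ L
n=5: can move to 0, which is L ⇒ W
n=6: can move to 4, which is L ⇒ W
n=7: can move to 0, which is L ⇒ W
n=8: can move to 4, which is L ⇒ W
n=9: moves to 3(W), 6(W), 8(W); every one is W ⇒ L
n=10: can move to 9, which is L ⇒ W
n=11: can move to 0, which is L ⇒ W
n=12: can move to 4, which is L ⇒ W
n=13: can move to 0, which is L ⇒ W
n=14: moves to 7(W), 12(W), 13(W); every one is W ⇒ L
n=15: can move to 14, which is L ⇒ W
n=16: can move to 14, which is L ⇒ W
n=17: can move to 0, which is L ⇒ W
n=18: can move to 9, which is L ⇒ W
The losing starting values of n are exactly the entries labelled L in this table (5 of them).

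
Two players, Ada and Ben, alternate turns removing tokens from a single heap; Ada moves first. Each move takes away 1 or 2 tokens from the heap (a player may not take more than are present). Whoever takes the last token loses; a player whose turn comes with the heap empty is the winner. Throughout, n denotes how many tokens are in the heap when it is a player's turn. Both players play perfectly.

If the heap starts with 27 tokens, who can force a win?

Ada wins.

Compute win/loss labels from the base case upward. A position with no move is W. Any other position is W if it can reach an L in one move, else L.
n=0: no move; the opponent has just taken the last token and therefore loses → W
n=1: the only move is to 0(W), a W ⇒ L
n=2: can move to 1, which is L ⇒ W
n=3: can move to 1, which is L ⇒ W
n=4: moves to 3(W), 2(W); every one is W ⇒ L
n=5: can move to 4, which is L ⇒ W
n=6: can move to 4, which is L ⇒ W
n=7: moves to 6(W), 5(W); every one is W ⇒ L
n=8: can move to 7, which is L ⇒ W
n=9: can move to 7, which is L ⇒ W
n=10: moves to 9(W), 8(W); every one is W ⇒ L
n=11: can move to 10, which is L ⇒ W
n=12: can move to 10, which is L ⇒ W
n=13: moves to 12(W), 11(W); every one is W ⇒ L
n=14: can move to 13, which is L ⇒ W
n=15: can move to 13, which is L ⇒ W
n=16: moves to 15(W), 14(W); every one is W ⇒ L
n=17: can move to 16, which is L ⇒ W
n=18: can move to 16, which is L ⇒ W
n=19: moves to 18(W), 17(W); every one is W ⇒ L
n=20: can move to 19, which is L ⇒ W
n=21: can move to 19, which is L ⇒ W
n=22: moves to 21(W), 20(W); every one is W ⇒ L
n=23: can move to 22, which is L ⇒ W
n=24: can move to 22, which is L ⇒ W
n=25: moves to 24(W), 23(W); every one is W ⇒ L
n=26: can move to 25, which is L ⇒ W
n=27: can move to 25, which is L ⇒ W
The starting position 27 is W: Ada should remove 2, leaving 25, handing over an L position.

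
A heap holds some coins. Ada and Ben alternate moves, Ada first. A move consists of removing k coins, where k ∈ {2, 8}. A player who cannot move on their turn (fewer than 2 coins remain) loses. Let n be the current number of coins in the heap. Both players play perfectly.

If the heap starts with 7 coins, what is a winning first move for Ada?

Remove 2, leaving 5.

Use the standard recursion: the mover loses at a terminal position; elsewhere, the mover wins exactly when some move hands the opponent an L position.
n=0: no move → L
n=1: no move → L
n=2: reaches L-position 0 → W
n=3: reaches L-position 1 → W
n=4: only reaches 2(W), which is W → L
n=5: only reaches 3(W), which is W → L
n=6: reaches L-position 4 → W
n=7: reaches L-position 5 → W
From 7, the L positions reachable in one move are: 5.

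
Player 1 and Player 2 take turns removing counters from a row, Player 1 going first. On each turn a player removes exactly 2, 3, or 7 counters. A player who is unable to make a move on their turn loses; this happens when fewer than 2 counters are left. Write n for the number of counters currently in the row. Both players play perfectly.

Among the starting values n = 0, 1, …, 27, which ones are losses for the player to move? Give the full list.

Positions with no move are L. A position that does have a move is losing for the player to move precisely when every available move leads to a winning position for the opponent. Fill in the labels:
n=0: no move → L
n=1: no move → L
n=2: W (go to 0, an L position)
n=3: W (go to 1, an L position)
n=4: W (go to 1, an L position)
n=5: L (options 3(W), 2(W) are all W)
n=6: L (options 4(W), 3(W) are all W)
n=7: W (go to 5, an L position)
n=8: W (go to 6, an L position)
n=9: W (go to 6, an L position)
n=10: L (options 8(W), 7(W), 3(W) are all W)
n=11: L (options 9(W), 8(W), 4(W) are all W)
n=12: W (go to 10, an L position)
n=13: W (go to 11, an L position)
n=14: W (go to 11, an L position)
n=15: L (options 13(W), 12(W), 8(W) are all W)
n=16: L (options 14(W), 13(W), 9(W) are all W)
n=17: W (go to 15, an L position)
n=18: W (go to 16, an L position)
n=19: W (go to 16, an L position)
n=20: L (options 18(W), 17(W), 13(W) are all W)
n=21: L (options 19(W), 18(W), 14(W) are all W)
n=22: W (go to 20, an L position)
n=23: W (go to 21, an L position)
n=24: W (go to 21, an L position)
n=25: L (options 23(W), 22(W), 18(W) are all W)
n=26: L (options 24(W), 23(W), 19(W) are all W)
n=27: W (go to 25, an L position)
The losing starting values of n are exactly the entries labelled L in this table (12 of them).

0, 1, 5, 6, 10, 11, 15, 16, 20, 21, 25, 26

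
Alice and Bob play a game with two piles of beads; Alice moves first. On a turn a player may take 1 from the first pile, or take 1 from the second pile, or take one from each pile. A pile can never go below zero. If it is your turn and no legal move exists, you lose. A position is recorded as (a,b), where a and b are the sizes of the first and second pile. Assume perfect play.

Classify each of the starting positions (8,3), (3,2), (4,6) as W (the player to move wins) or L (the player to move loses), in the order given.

Classify positions by backward induction: terminal positions (no move available) are L. From any other position, the mover wins iff some move reaches an L.
No move ever increases a pile, so every position that can arise here has a ≤ 8 and b ≤ 6; it is enough to label the cells with 0 ≤ a ≤ 8 and 0 ≤ b ≤ 6.
Every move lowers a or b (never raises either), so fill the grid row by row in increasing a, and left to right within a row: each cell's successors are then already labelled.
      b=0  b=1  b=2  b=3  b=4  b=5  b=6
a=0:    L    W    L    W    L    W    L
a=1:    W    W    W    W    W    W    W
a=2:    L    W    L    W    L    W    L
a=3:    W    W    W    W    W    W    W
a=4:    L    W    L    W    L    W    L
a=5:    W    W    W    W    W    W    W
a=6:    L    W    L    W    L    W    L
a=7:    W    W    W    W    W    W    W
a=8:    L    W    L    W    L    W    L
Cells with no legal move (terminal, hence L): (0,0).
The remaining L cells, each justified by listing all of its moves:
(0,2): L (sole option (0,1)(W) is W)
(0,4): L (sole option (0,3)(W) is W)
(0,6): L (sole option (0,5)(W) is W)
(2,0): L (sole option (1,0)(W) is W)
(2,2): L (options (1,2)(W), (2,1)(W), (1,1)(W) are all W)
(2,4): L (options (1,4)(W), (2,3)(W), (1,3)(W) are all W)
(2,6): L (options (1,6)(W), (2,5)(W), (1,5)(W) are all W)
(4,0): L (sole option (3,0)(W) is W)
(4,2): L (options (3,2)(W), (4,1)(W), (3,1)(W) are all W)
(4,4): L (options (3,4)(W), (4,3)(W), (3,3)(W) are all W)
(4,6): L (options (3,6)(W), (4,5)(W), (3,5)(W) are all W)
(6,0): L (sole option (5,0)(W) is W)
(6,2): L (options (5,2)(W), (6,1)(W), (5,1)(W) are all W)
(6,4): L (options (5,4)(W), (6,3)(W), (5,3)(W) are all W)
(6,6): L (options (5,6)(W), (6,5)(W), (5,5)(W) are all W)
(8,0): L (sole option (7,0)(W) is W)
(8,2): L (options (7,2)(W), (8,1)(W), (7,1)(W) are all W)
(8,4): L (options (7,4)(W), (8,3)(W), (7,3)(W) are all W)
(8,6): L (options (7,6)(W), (8,5)(W), (7,5)(W) are all W)
Every other cell has at least one move into one of the L cells above, so it is W.
(8,3): the move to (8,2) reaches an L cell, so W
(3,2): the move to (2,2) reaches an L cell, so W
(4,6): one of the L cells justified above, so L

(8,3): W, (3,2): W, (4,6): L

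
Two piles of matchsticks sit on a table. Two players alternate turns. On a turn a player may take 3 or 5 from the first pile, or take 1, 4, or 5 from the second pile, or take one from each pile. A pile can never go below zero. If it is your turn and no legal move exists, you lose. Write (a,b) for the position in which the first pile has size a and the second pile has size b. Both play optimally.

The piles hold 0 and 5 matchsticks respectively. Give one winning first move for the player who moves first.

Move to (0,0).

Use the standard recursion: the mover loses at a terminal position; elsewhere, the mover wins exactly when some move hands the opponent an L position.
No move ever increases a pile, so every position that can arise here has a ≤ 0 and b ≤ 5; it is enough to label the cells with 0 ≤ a ≤ 0 and 0 ≤ b ≤ 5.
Every move lowers a or b (never raises either), so fill the grid row by row in increasing a, and left to right within a row: each cell's successors are then already labelled.
      b=0  b=1  b=2  b=3  b=4  b=5
a=0:    L    W    L    W    W    W
Cells with no legal move (terminal, hence L): (0,0).
The remaining L cells, each justified by listing all of its moves:
(0,2): only reaches (0,1)(W), which is W → L
Every other cell has at least one move into one of the L cells above, so it is W.
From (0,5), the L positions reachable in one move are: (0,0).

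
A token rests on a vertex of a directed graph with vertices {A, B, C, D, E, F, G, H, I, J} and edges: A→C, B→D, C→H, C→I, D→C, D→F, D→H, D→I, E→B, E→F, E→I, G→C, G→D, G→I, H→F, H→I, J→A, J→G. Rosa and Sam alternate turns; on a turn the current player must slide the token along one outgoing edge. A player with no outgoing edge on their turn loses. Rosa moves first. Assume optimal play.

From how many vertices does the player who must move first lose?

Positions with no move are L. A position that does have a move is losing for the player to move precisely when every available move leads to a winning position for the opponent. Fill in the labels:
Every edge goes from a vertex to one that appears earlier in the order F, I, H, C, A, D, G, B, J, E, so processing vertices in that order labels each vertex after all of its successors.
F: no outgoing edge → L
I: no outgoing edge → L
H: →I(L), so W
C: →I(L), so W
A: →C(W) only, which is W, so L
D: →I(L), so W
G: →I(L), so W
B: →D(W) only, which is W, so L
J: →A(L), so W
E: →B(L), so W
The L vertices are A, B, F, I; that is 4 in all.

4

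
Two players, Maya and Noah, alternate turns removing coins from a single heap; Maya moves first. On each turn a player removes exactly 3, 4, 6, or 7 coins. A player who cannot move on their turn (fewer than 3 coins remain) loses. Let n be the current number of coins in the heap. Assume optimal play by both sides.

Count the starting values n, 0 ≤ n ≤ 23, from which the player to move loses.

Work bottom-up. With no move the player to move loses. Otherwise the position is W if at least one move leads to an L position for the opponent, and L if every move leads to a W.
n=0: no move → L
n=1: no move → L
n=2: no move → L
n=3: W (go to 0, an L position)
n=4: W (go to 1, an L position)
n=5: W (go to 2, an L position)
n=6: W (go to 2, an L position)
n=7: W (go to 1, an L position)
n=8: W (go to 2, an L position)
n=9: W (go to 2, an L position)
n=10: L (options 7(W), 6(W), 4(W), 3(W) are all W)
n=11: L (options 8(W), 7(W), 5(W), 4(W) are all W)
n=12: L (options 9(W), 8(W), 6(W), 5(W) are all W)
n=13: W (go to 10, an L position)
n=14: W (go to 11, an L position)
n=15: W (go to 12, an L position)
n=16: W (go to 12, an L position)
n=17: W (go to 11, an L position)
n=18: W (go to 12, an L position)
n=19: W (go to 12, an L position)
n=20: L (options 17(W), 16(W), 14(W), 13(W) are all W)
n=21: L (options 18(W), 17(W), 15(W), 14(W) are all W)
n=22: L (options 19(W), 18(W), 16(W), 15(W) are all W)
n=23: W (go to 20, an L position)
L entries with 0 ≤ n ≤ 23: n = 0, 1, 2, 10, 11, 12, 20, 21, 22; that makes 9.

9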